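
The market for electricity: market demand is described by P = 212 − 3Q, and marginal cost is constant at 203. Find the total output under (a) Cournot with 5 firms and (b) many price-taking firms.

Cournot: Q = 2.5; Competition: Q = 3

With 5 symmetric Cournot firms, each firm's FOC gives 212 − 18q = 203, so q = 0.5, Q = 5·0.5 = 2.5, and P = 204.5.
Perfect competition: P = MC = 203, so 212 − 3Q = 203 and Q = 3.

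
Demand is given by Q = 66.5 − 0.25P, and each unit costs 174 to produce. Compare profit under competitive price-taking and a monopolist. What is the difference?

π rises by 529

Inverting demand: P = 266 − 4Q.
Perfect competition: P = MC = 174, so 266 − 4Q = 174 and Q = 23.
Profit = (174 − 174)·23 = 0.
A monopolist chooses Q where MR = MC. MR = 266 − 8Q; setting this equal to 174 gives Q = 11.5 and P = 220.
Profit = (220 − 174)·11.5 = 529.
Change in profit: 529 − 0 = 529.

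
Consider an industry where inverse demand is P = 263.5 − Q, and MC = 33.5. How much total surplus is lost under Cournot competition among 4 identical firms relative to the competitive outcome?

Competitive firms price at marginal cost: P = 33.5, giving Q = 230.
Cournot with 4 identical firms: the symmetric best-response condition is 263.5 − 5q = 33.5. Each firm produces q = 46, total output Q = 184, price P = 79.5.
DWL is the triangle between Q = 184 and Q = 230: ½·(230 − 184)·(79.5 − 33.5) = 1058.

DWL = 1058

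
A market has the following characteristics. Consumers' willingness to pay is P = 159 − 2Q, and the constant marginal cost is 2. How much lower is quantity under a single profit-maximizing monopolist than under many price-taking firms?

Q falls by 39.25

Competitive firms price at marginal cost: P = 2, giving Q = 78.5.
A monopolist chooses Q where MR = MC. MR = 159 − 4Q; setting this equal to 2 gives Q = 39.25 and P = 80.5.
Change in quantity: 39.25 − 78.5 = −39.25.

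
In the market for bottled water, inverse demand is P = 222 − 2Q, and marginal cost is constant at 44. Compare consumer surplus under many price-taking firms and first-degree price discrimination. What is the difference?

Consumer surplus falls by 7921

Under competition P = MC = 44, so Q = (222 − 44)/2 = 89.
CS = ½·(222 − 44)·89 = 7921.
Under first-degree price discrimination the firm charges each unit its demand price and produces up to where P = MC, i.e. Q = 89. Consumer surplus is zero; producer surplus equals total surplus.
CS = 0.
Change in consumer surplus: 0 − 7921 = −7921.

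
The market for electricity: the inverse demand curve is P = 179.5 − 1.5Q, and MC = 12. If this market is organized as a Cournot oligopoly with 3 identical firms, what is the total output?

Q = 83.75

In a 3-firm Cournot equilibrium, symmetry and the first-order condition give q = (179.5 − 12)/(6) = 335/12. So Q = 83.75 and P = 53.875.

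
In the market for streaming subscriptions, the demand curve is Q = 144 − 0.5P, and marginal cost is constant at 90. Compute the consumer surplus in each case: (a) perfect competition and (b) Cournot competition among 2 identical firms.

Competition: CS = 9801; Cournot: CS = 4356

Inverting demand: P = 288 − 2Q.
Perfect competition: P = MC = 90, so 288 − 2Q = 90 and Q = 99.
CS = ½·(288 − 90)·99 = 9801.
Cournot with 2 identical firms: the symmetric best-response condition is 288 − 6q = 90. Each firm produces q = 33, total output Q = 66, price P = 156.
CS = ½·(288 − 156)·66 = 4356.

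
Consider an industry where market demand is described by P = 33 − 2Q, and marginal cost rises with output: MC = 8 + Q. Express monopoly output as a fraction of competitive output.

Monopoly sets MR = MC: 33 − 4Q = 8 + Q ⇒ Q = 5, P = 33 − 2·5 = 23.
Under competition P = MC: 33 − 2Q = 8 + Q ⇒ Q = 25/3, P = 49/3.
Ratio Q_m/Q_c = 5/(25/3) = 0.6.

Q_m/Q_c = 0.6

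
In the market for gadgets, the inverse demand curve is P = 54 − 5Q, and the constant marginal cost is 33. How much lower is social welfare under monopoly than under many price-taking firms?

Competitive firms price at marginal cost: P = 33, giving Q = 4.2.
CS = ½·(54 − 33)·4.2 = 44.1; PS = (33 − 33)·4.2 = 0; TS = 44.1.
A monopolist chooses Q where MR = MC. MR = 54 − 10Q; setting this equal to 33 gives Q = 2.1 and P = 43.5.
CS = ½·(54 − 43.5)·2.1 = 11.025; PS = (43.5 − 33)·2.1 = 22.05; TS = 33.075.
Change in social welfare: 33.075 − 44.1 = −11.025.

Social welfare falls by 11.025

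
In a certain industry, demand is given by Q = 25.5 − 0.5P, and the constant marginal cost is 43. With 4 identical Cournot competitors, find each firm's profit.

π_i = 1.28

Inverting demand: P = 51 − 2Q.
Cournot with 4 identical firms: the symmetric best-response condition is 51 − 10q = 43. Each firm produces q = 0.8, total output Q = 3.2, price P = 44.6.
Each firm's profit = (44.6 − 43)·0.8 = 1.28.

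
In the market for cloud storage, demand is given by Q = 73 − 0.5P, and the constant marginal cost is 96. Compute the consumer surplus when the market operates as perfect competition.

Inverting demand: P = 146 − 2Q.
Competitive firms price at marginal cost: P = 96, giving Q = 25.
CS = ½·(146 − 96)·25 = 625.

CS = 625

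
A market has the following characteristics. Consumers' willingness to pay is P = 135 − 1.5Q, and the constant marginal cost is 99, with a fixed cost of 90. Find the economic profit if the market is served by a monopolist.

Monopoly sets MR = MC: 135 − 3Q = 99 ⇒ Q = 12, P = 135 − 1.5·12 = 117.
Profit = (117 − 99)·12 − 90 = 126.

Profit = 126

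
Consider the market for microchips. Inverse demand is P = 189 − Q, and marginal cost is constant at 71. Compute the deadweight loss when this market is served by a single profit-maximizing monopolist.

DWL = 1740.5

Under competition P = MC = 71, so Q = (189 − 71)/1 = 118.
A monopolist chooses Q where MR = MC. MR = 189 − 2Q; setting this equal to 71 gives Q = 59 and P = 130.
DWL is the triangle between Q = 59 and Q = 118: ½·(118 − 59)·(130 − 71) = 1740.5.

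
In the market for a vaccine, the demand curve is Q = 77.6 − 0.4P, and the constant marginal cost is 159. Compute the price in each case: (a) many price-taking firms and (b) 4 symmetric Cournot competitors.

Inverting demand: P = 194 − 2.5Q.
Under competition P = MC = 159, so Q = (194 − 159)/2.5 = 14.
In a 4-firm Cournot equilibrium, symmetry and the first-order condition give q = (194 − 159)/(12.5) = 2.8. So Q = 11.2 and P = 166.

Competition: P = 159; Cournot: P = 166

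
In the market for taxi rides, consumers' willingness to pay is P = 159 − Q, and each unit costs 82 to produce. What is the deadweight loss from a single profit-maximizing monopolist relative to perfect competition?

Perfect competition: P = MC = 82, so 159 − Q = 82 and Q = 77.
Monopoly sets MR = MC: 159 − 2Q = 82 ⇒ Q = 38.5, P = 159 − 38.5 = 120.5.
DWL is the triangle between Q = 38.5 and Q = 77: ½·(77 − 38.5)·(120.5 − 82) = 741.125.

DWL = 741.125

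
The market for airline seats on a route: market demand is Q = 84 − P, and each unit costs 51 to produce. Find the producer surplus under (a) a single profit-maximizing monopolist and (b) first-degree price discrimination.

Monopoly: PS = 272.25; Perfect PD: PS = 544.5

Inverting demand: P = 84 − Q.
Monopoly sets MR = MC: 84 − 2Q = 51 ⇒ Q = 16.5, P = 84 − 16.5 = 67.5.
PS = (67.5 − 51)·16.5 = 272.25.
Under first-degree price discrimination the firm charges each unit its demand price and produces up to where P = MC, i.e. Q = 33. Consumer surplus is zero; producer surplus equals total surplus.
PS = ½·(84 − 51)·33 = 544.5.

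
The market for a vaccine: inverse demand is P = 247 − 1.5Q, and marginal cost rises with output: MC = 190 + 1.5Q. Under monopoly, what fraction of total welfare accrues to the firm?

Monopoly sets MR = MC: 247 − 3Q = 190 + 1.5Q ⇒ Q = 38/3, P = 247 − 1.5·38/3 = 228.
CS = ½·(247 − 228)·38/3 = 361/3.
PS = P·Q − VC(Q) = 228·38/3 − (190·38/3 + ½·1.5·(38/3)²) = 361.
Share captured = PS/TS = 361/(1444/3) = 0.75.

PS/TS = 0.75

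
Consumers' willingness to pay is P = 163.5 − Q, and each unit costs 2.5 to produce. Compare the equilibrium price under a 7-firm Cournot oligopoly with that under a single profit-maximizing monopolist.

Cournot with 7 identical firms: the symmetric best-response condition is 163.5 − 8q = 2.5. Each firm produces q = 20.125, total output Q = 140.875, price P = 22.625.
The monopolist equates marginal revenue to marginal cost: 163.5 − 2Q = 2.5, so Q = 80.5. From demand, P = 83.

Cournot: P = 22.625; Monopoly: P = 83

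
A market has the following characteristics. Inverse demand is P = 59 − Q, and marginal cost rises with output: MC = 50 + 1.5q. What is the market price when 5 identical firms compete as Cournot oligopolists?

With 5 symmetric Cournot firms, each firm's FOC gives 59 − 6q = 50 + 1.5q, so q = 1.2, Q = 5·1.2 = 6, and P = 53.

P = 53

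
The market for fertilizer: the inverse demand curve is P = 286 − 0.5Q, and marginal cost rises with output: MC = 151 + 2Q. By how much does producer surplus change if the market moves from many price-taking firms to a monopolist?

Under competition P = MC: 286 − 0.5Q = 151 + 2Q ⇒ Q = 54, P = 259.
PS = P·Q − VC(Q) = 259·54 − (151·54 + ½·2·54²) = 2916.
The monopolist equates marginal revenue to marginal cost: 286 − Q = 151 + 2Q, so Q = 45. From demand, P = 263.5.
PS = P·Q − VC(Q) = 263.5·45 − (151·45 + ½·2·45²) = 3037.5.
Change in producer surplus: 3037.5 − 2916 = 121.5.

PS rises by 121.5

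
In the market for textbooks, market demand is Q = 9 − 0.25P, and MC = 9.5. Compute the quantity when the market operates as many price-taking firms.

Inverting demand: P = 36 − 4Q.
Perfect competition: P = MC = 9.5, so 36 − 4Q = 9.5 and Q = 6.625.

Q = 6.625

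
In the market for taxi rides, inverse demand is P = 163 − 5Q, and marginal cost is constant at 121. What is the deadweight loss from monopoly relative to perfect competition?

Perfect competition: P = MC = 121, so 163 − 5Q = 121 and Q = 8.4.
Monopoly sets MR = MC: 163 − 10Q = 121 ⇒ Q = 4.2, P = 163 − 5·4.2 = 142.
DWL is the triangle between Q = 4.2 and Q = 8.4: ½·(8.4 − 4.2)·(142 − 121) = 44.1.

DWL = 44.1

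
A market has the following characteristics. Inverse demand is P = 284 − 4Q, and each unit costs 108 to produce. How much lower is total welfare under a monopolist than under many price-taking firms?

Competitive firms price at marginal cost: P = 108, giving Q = 44.
CS = ½·(284 − 108)·44 = 3872; PS = (108 − 108)·44 = 0; TS = 3872.
A monopolist chooses Q where MR = MC. MR = 284 − 8Q; setting this equal to 108 gives Q = 22 and P = 196.
CS = ½·(284 − 196)·22 = 968; PS = (196 − 108)·22 = 1936; TS = 2904.
Change in total welfare: 2904 − 3872 = −968.

Total welfare falls by 968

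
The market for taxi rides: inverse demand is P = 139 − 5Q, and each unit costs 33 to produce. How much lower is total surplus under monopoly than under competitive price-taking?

TS falls by 280.9

Competitive firms price at marginal cost: P = 33, giving Q = 21.2.
CS = ½·(139 − 33)·21.2 = 1123.6; PS = (33 − 33)·21.2 = 0; TS = 1123.6.
A monopolist chooses Q where MR = MC. MR = 139 − 10Q; setting this equal to 33 gives Q = 10.6 and P = 86.
CS = ½·(139 − 86)·10.6 = 280.9; PS = (86 − 33)·10.6 = 561.8; TS = 842.7.
Change in total surplus: 842.7 − 1123.6 = −280.9.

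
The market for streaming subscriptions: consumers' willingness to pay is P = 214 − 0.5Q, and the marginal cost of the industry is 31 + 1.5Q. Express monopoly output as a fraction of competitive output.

The monopolist equates marginal revenue to marginal cost: 214 − Q = 31 + 1.5Q, so Q = 73.2. From demand, P = 177.4.
Competitive equilibrium sets price equal to marginal cost: 214 − 0.5Q = 31 + 1.5Q, so Q = 91.5 and P = 168.25.
Ratio Q_m/Q_c = 73.2/91.5 = 0.8.

Q_m/Q_c = 0.8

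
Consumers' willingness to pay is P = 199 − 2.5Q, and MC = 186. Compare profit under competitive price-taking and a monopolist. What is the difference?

π rises by 16.9

Competitive firms price at marginal cost: P = 186, giving Q = 5.2.
Profit = (186 − 186)·5.2 = 0.
A monopolist chooses Q where MR = MC. MR = 199 − 5Q; setting this equal to 186 gives Q = 2.6 and P = 192.5.
Profit = (192.5 − 186)·2.6 = 16.9.
Change in profit: 16.9 − 0 = 16.9.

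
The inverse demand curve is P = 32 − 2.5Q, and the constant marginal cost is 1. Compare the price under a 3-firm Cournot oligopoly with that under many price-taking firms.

Cournot: P = 8.75; Competition: P = 1

Cournot with 3 identical firms: the symmetric best-response condition is 32 − 10q = 1. Each firm produces q = 3.1, total output Q = 9.3, price P = 8.75.
Perfect competition: P = MC = 1, so 32 − 2.5Q = 1 and Q = 12.4.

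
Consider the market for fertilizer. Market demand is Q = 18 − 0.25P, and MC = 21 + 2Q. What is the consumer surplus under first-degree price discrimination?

Inverting demand: P = 72 − 4Q.
Under first-degree price discrimination the firm charges each unit its demand price and produces up to where P = MC, i.e. Q = 8.5. Consumer surplus is zero; producer surplus equals total surplus.
CS = 0.

CS = 0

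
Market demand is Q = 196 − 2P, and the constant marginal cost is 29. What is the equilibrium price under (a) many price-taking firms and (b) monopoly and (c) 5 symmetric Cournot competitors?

Inverting demand: P = 98 − 0.5Q.
Perfect competition: P = MC = 29, so 98 − 0.5Q = 29 and Q = 138.
Monopoly sets MR = MC: 98 − Q = 29 ⇒ Q = 69, P = 98 − 0.5·69 = 63.5.
With 5 symmetric Cournot firms, each firm's FOC gives 98 − 3q = 29, so q = 23, Q = 5·23 = 115, and P = 40.5.

Competition: P = 29; Monopoly: P = 63.5; Cournot: P = 40.5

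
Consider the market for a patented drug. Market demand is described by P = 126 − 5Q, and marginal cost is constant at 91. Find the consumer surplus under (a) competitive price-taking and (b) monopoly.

Competitive firms price at marginal cost: P = 91, giving Q = 7.
CS = ½·(126 − 91)·7 = 122.5.
A monopolist chooses Q where MR = MC. MR = 126 − 10Q; setting this equal to 91 gives Q = 3.5 and P = 108.5.
CS = ½·(126 − 108.5)·3.5 = 30.625.

Competition: CS = 122.5; Monopoly: CS = 30.625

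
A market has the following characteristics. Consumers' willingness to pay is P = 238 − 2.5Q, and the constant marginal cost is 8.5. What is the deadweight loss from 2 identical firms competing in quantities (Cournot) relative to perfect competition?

DWL = 1170.45

Perfect competition: P = MC = 8.5, so 238 − 2.5Q = 8.5 and Q = 91.8.
In a 2-firm Cournot equilibrium, symmetry and the first-order condition give q = (238 − 8.5)/(7.5) = 30.6. So Q = 61.2 and P = 85.
DWL is the triangle between Q = 61.2 and Q = 91.8: ½·(91.8 − 61.2)·(85 − 8.5) = 1170.45.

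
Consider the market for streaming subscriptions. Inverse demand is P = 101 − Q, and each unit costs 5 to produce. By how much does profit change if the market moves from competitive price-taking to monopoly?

Under competition P = MC = 5, so Q = (101 − 5)/1 = 96.
Profit = (5 − 5)·96 = 0.
A monopolist chooses Q where MR = MC. MR = 101 − 2Q; setting this equal to 5 gives Q = 48 and P = 53.
Profit = (53 − 5)·48 = 2304.
Change in profit: 2304 − 0 = 2304.

π rises by 2304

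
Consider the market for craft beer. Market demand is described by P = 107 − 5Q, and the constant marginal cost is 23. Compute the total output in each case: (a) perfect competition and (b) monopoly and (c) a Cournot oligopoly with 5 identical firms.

Competition: Q = 16.8; Monopoly: Q = 8.4; Cournot: Q = 14

Perfect competition: P = MC = 23, so 107 − 5Q = 23 and Q = 16.8.
The monopolist equates marginal revenue to marginal cost: 107 − 10Q = 23, so Q = 8.4. From demand, P = 65.
In a 5-firm Cournot equilibrium, symmetry and the first-order condition give q = (107 − 23)/(30) = 2.8. So Q = 14 and P = 37.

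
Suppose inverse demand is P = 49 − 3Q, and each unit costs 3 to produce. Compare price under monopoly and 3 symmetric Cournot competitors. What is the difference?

The monopolist equates marginal revenue to marginal cost: 49 − 6Q = 3, so Q = 23/3. From demand, P = 26.
In a 3-firm Cournot equilibrium, symmetry and the first-order condition give q = (49 − 3)/(12) = 23/6. So Q = 11.5 and P = 14.5.
Change in price: 14.5 − 26 = −11.5.

Price falls by 11.5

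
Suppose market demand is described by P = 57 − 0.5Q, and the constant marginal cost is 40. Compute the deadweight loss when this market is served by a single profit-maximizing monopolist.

DWL = 72.25

Perfect competition: P = MC = 40, so 57 − 0.5Q = 40 and Q = 34.
A monopolist chooses Q where MR = MC. MR = 57 − Q; setting this equal to 40 gives Q = 17 and P = 48.5.
DWL is the triangle between Q = 17 and Q = 34: ½·(34 − 17)·(48.5 − 40) = 72.25.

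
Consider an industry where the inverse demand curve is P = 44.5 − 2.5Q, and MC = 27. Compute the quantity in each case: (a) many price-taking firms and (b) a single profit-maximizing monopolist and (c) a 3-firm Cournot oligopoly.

Competition: Q = 7; Monopoly: Q = 3.5; Cournot: Q = 5.25

Competitive firms price at marginal cost: P = 27, giving Q = 7.
Monopoly sets MR = MC: 44.5 − 5Q = 27 ⇒ Q = 3.5, P = 44.5 − 2.5·3.5 = 35.75.
With 3 symmetric Cournot firms, each firm's FOC gives 44.5 − 10q = 27, so q = 1.75, Q = 3·1.75 = 5.25, and P = 31.375.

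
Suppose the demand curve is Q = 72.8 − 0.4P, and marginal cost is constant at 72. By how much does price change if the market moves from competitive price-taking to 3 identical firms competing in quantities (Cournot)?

Inverting demand: P = 182 − 2.5Q.
Under competition P = MC = 72, so Q = (182 − 72)/2.5 = 44.
With 3 symmetric Cournot firms, each firm's FOC gives 182 − 10q = 72, so q = 11, Q = 3·11 = 33, and P = 99.5.
Change in price: 99.5 − 72 = 27.5.

P rises by 27.5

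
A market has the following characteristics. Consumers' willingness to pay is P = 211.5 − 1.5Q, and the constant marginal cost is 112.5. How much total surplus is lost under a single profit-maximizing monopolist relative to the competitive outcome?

DWL = 816.75

Under competition P = MC = 112.5, so Q = (211.5 − 112.5)/1.5 = 66.
A monopolist chooses Q where MR = MC. MR = 211.5 − 3Q; setting this equal to 112.5 gives Q = 33 and P = 162.
DWL is the triangle between Q = 33 and Q = 66: ½·(66 − 33)·(162 − 112.5) = 816.75.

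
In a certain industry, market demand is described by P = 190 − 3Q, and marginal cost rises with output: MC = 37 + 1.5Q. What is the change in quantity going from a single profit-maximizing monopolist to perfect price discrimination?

Quantity rises by 13.6

Monopoly sets MR = MC: 190 − 6Q = 37 + 1.5Q ⇒ Q = 20.4, P = 190 − 3·20.4 = 128.8.
Under first-degree price discrimination the firm charges each unit its demand price and produces up to where P = MC, i.e. Q = 34. Consumer surplus is zero; producer surplus equals total surplus.
Change in quantity: 34 − 20.4 = 13.6.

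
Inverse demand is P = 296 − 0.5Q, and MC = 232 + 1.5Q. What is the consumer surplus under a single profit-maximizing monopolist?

Monopoly sets MR = MC: 296 − Q = 232 + 1.5Q ⇒ Q = 25.6, P = 296 − 0.5·25.6 = 283.2.
CS = ½·(296 − 283.2)·25.6 = 163.84.

CS = 163.84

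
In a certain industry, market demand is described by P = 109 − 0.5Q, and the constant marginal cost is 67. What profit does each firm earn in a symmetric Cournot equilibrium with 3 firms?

Cournot with 3 identical firms: the symmetric best-response condition is 109 − 2q = 67. Each firm produces q = 21, total output Q = 63, price P = 77.5.
Each firm's profit = (77.5 − 67)·21 = 220.5.

π_i = 220.5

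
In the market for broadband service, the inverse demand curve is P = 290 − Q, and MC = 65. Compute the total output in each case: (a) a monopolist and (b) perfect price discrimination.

A monopolist chooses Q where MR = MC. MR = 290 − 2Q; setting this equal to 65 gives Q = 112.5 and P = 177.5.
With perfect price discrimination, output is the efficient level Q = 225 (where demand meets MC), but every buyer pays their willingness to pay: CS = 0 and PS = total surplus.

Monopoly: Q = 112.5; Perfect PD: Q = 225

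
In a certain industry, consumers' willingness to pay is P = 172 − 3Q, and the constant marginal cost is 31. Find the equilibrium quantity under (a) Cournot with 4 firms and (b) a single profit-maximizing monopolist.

Cournot: Q = 37.6; Monopoly: Q = 23.5

With 4 symmetric Cournot firms, each firm's FOC gives 172 − 15q = 31, so q = 9.4, Q = 4·9.4 = 37.6, and P = 59.2.
Monopoly sets MR = MC: 172 − 6Q = 31 ⇒ Q = 23.5, P = 172 − 3·23.5 = 101.5.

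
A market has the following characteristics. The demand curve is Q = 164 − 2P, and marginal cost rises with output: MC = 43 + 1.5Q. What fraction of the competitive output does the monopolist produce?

Inverting demand: P = 82 − 0.5Q.
The monopolist equates marginal revenue to marginal cost: 82 − Q = 43 + 1.5Q, so Q = 15.6. From demand, P = 74.2.
Under competition P = MC: 82 − 0.5Q = 43 + 1.5Q ⇒ Q = 19.5, P = 72.25.
Ratio Q_m/Q_c = 15.6/19.5 = 0.8.

Q_m/Q_c = 0.8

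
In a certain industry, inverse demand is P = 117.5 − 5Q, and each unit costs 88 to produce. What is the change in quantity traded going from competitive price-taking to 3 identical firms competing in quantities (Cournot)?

Competitive firms price at marginal cost: P = 88, giving Q = 5.9.
Cournot with 3 identical firms: the symmetric best-response condition is 117.5 − 20q = 88. Each firm produces q = 1.475, total output Q = 4.425, price P = 95.375.
Change in quantity traded: 4.425 − 5.9 = −1.475.

Quantity traded falls by 1.475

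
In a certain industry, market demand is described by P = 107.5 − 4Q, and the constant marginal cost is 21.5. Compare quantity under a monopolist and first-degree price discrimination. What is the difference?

Q rises by 10.75

The monopolist equates marginal revenue to marginal cost: 107.5 − 8Q = 21.5, so Q = 10.75. From demand, P = 64.5.
A perfectly discriminating monopolist sells every unit with P(Q) ≥ MC(Q), so output equals the competitive quantity Q = 21.5. Each buyer pays their reservation price, so CS = 0 and the firm captures all surplus.
Change in quantity: 21.5 − 10.75 = 10.75.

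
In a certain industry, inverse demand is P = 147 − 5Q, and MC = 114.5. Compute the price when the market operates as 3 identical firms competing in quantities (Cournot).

P = 122.625

In a 3-firm Cournot equilibrium, symmetry and the first-order condition give q = (147 − 114.5)/(20) = 1.625. So Q = 4.875 and P = 122.625.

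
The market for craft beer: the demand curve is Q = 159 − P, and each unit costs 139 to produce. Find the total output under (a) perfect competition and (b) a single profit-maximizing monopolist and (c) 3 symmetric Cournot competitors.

Competition: Q = 20; Monopoly: Q = 10; Cournot: Q = 15

Inverting demand: P = 159 − Q.
Under competition P = MC = 139, so Q = (159 − 139)/1 = 20.
A monopolist chooses Q where MR = MC. MR = 159 − 2Q; setting this equal to 139 gives Q = 10 and P = 149.
With 3 symmetric Cournot firms, each firm's FOC gives 159 − 4q = 139, so q = 5, Q = 3·5 = 15, and P = 144.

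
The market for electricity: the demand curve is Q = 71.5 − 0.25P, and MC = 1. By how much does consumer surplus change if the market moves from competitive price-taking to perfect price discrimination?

Inverting demand: P = 286 − 4Q.
Under competition P = MC = 1, so Q = (286 − 1)/4 = 71.25.
CS = ½·(286 − 1)·71.25 = 10153.125.
Under first-degree price discrimination the firm charges each unit its demand price and produces up to where P = MC, i.e. Q = 71.25. Consumer surplus is zero; producer surplus equals total surplus.
CS = 0.
Change in consumer surplus: 0 − 10153.125 = −10153.125.

Consumer surplus falls by 10153.125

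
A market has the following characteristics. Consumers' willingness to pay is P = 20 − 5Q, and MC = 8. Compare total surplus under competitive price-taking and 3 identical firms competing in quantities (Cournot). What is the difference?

Competitive firms price at marginal cost: P = 8, giving Q = 2.4.
CS = ½·(20 − 8)·2.4 = 14.4; PS = (8 − 8)·2.4 = 0; TS = 14.4.
Cournot with 3 identical firms: the symmetric best-response condition is 20 − 20q = 8. Each firm produces q = 0.6, total output Q = 1.8, price P = 11.
CS = ½·(20 − 11)·1.8 = 8.1; PS = (11 − 8)·1.8 = 5.4; TS = 13.5.
Change in total surplus: 13.5 − 14.4 = −0.9.

Total surplus falls by 0.9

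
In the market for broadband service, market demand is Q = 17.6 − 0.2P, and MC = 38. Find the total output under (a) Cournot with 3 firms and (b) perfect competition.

Cournot: Q = 7.5; Competition: Q = 10

Inverting demand: P = 88 − 5Q.
In a 3-firm Cournot equilibrium, symmetry and the first-order condition give q = (88 − 38)/(20) = 2.5. So Q = 7.5 and P = 50.5.
Under competition P = MC = 38, so Q = (88 − 38)/5 = 10.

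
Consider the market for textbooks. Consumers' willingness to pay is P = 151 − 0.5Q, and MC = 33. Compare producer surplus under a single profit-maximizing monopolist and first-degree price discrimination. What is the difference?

Monopoly sets MR = MC: 151 − Q = 33 ⇒ Q = 118, P = 151 − 0.5·118 = 92.
PS = (92 − 33)·118 = 6962.
A perfectly discriminating monopolist sells every unit with P(Q) ≥ MC(Q), so output equals the competitive quantity Q = 236. Each buyer pays their reservation price, so CS = 0 and the firm captures all surplus.
PS = ½·(151 − 33)·236 = 13924.
Change in producer surplus: 13924 − 6962 = 6962.

PS rises by 6962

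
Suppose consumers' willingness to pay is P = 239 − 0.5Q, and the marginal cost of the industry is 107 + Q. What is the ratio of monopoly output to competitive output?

Q_m/Q_c = 0.75

The monopolist equates marginal revenue to marginal cost: 239 − Q = 107 + Q, so Q = 66. From demand, P = 206.
Competitive equilibrium sets price equal to marginal cost: 239 − 0.5Q = 107 + Q, so Q = 88 and P = 195.
Ratio Q_m/Q_c = 66/88 = 0.75.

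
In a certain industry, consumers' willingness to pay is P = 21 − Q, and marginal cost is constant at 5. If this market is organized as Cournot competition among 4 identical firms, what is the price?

With 4 symmetric Cournot firms, each firm's FOC gives 21 − 5q = 5, so q = 3.2, Q = 4·3.2 = 12.8, and P = 8.2.

P = 8.2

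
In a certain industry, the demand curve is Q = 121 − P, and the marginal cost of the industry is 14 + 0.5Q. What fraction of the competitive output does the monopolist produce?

Q_m/Q_c = 0.6

Inverting demand: P = 121 − Q.
Monopoly sets MR = MC: 121 − 2Q = 14 + 0.5Q ⇒ Q = 42.8, P = 121 − 42.8 = 78.2.
Competitive equilibrium sets price equal to marginal cost: 121 − Q = 14 + 0.5Q, so Q = 214/3 and P = 149/3.
Ratio Q_m/Q_c = 42.8/(214/3) = 0.6.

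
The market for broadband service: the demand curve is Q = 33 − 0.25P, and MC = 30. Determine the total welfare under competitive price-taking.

Inverting demand: P = 132 − 4Q.
Under competition P = MC = 30, so Q = (132 − 30)/4 = 25.5.
CS = ½·(132 − 30)·25.5 = 1300.5; PS = (30 − 30)·25.5 = 0; TS = 1300.5.

TS = 1300.5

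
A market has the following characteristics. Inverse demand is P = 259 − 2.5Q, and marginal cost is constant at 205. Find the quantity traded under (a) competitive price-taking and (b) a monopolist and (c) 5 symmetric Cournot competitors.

Competition: Q = 21.6; Monopoly: Q = 10.8; Cournot: Q = 18

Under competition P = MC = 205, so Q = (259 − 205)/2.5 = 21.6.
Monopoly sets MR = MC: 259 − 5Q = 205 ⇒ Q = 10.8, P = 259 − 2.5·10.8 = 232.
Cournot with 5 identical firms: the symmetric best-response condition is 259 − 15q = 205. Each firm produces q = 3.6, total output Q = 18, price P = 214.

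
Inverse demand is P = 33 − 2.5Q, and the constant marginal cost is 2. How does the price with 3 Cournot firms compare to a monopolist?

Cournot: P = 9.75; Monopoly: P = 17.5

With 3 symmetric Cournot firms, each firm's FOC gives 33 − 10q = 2, so q = 3.1, Q = 3·3.1 = 9.3, and P = 9.75.
A monopolist chooses Q where MR = MC. MR = 33 − 5Q; setting this equal to 2 gives Q = 6.2 and P = 17.5.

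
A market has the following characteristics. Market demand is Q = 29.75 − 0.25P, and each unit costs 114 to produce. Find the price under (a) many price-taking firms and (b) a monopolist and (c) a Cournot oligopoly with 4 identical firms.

Competition: P = 114; Monopoly: P = 116.5; Cournot: P = 115

Inverting demand: P = 119 − 4Q.
Competitive firms price at marginal cost: P = 114, giving Q = 1.25.
A monopolist chooses Q where MR = MC. MR = 119 − 8Q; setting this equal to 114 gives Q = 0.625 and P = 116.5.
In a 4-firm Cournot equilibrium, symmetry and the first-order condition give q = (119 − 114)/(20) = 0.25. So Q = 1 and P = 115.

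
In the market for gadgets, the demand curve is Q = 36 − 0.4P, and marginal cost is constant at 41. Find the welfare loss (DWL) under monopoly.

DWL = 120.05

Inverting demand: P = 90 − 2.5Q.
Competitive firms price at marginal cost: P = 41, giving Q = 19.6.
Monopoly sets MR = MC: 90 − 5Q = 41 ⇒ Q = 9.8, P = 90 − 2.5·9.8 = 65.5.
DWL is the triangle between Q = 9.8 and Q = 19.6: ½·(19.6 − 9.8)·(65.5 − 41) = 120.05.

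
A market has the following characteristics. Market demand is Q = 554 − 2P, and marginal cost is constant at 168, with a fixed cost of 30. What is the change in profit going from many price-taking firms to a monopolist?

Inverting demand: P = 277 − 0.5Q.
Under competition P = MC = 168, so Q = (277 − 168)/0.5 = 218.
Profit = (168 − 168)·218 − 30 = −30.
The monopolist equates marginal revenue to marginal cost: 277 − Q = 168, so Q = 109. From demand, P = 222.5.
Profit = (222.5 − 168)·109 − 30 = 5910.5.
Change in profit: 5910.5 − −30 = 5940.5.

Profit rises by 5940.5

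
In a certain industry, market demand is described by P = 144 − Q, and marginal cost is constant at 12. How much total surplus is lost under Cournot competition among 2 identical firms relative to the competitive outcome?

DWL = 968

Perfect competition: P = MC = 12, so 144 − Q = 12 and Q = 132.
In a 2-firm Cournot equilibrium, symmetry and the first-order condition give q = (144 − 12)/(3) = 44. So Q = 88 and P = 56.
DWL is the triangle between Q = 88 and Q = 132: ½·(132 − 88)·(56 − 12) = 968.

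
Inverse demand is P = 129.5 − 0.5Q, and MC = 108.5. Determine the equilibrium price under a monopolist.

P = 119

A monopolist chooses Q where MR = MC. MR = 129.5 − Q; setting this equal to 108.5 gives Q = 21 and P = 119.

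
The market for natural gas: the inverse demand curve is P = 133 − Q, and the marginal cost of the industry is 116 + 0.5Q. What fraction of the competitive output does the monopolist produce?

A monopolist chooses Q where MR = MC. MR = 133 − 2Q; setting this equal to 116 + 0.5Q gives Q = 6.8 and P = 126.2.
Under competition P = MC: 133 − Q = 116 + 0.5Q ⇒ Q = 34/3, P = 365/3.
Ratio Q_m/Q_c = 6.8/(34/3) = 0.6.

Q_m/Q_c = 0.6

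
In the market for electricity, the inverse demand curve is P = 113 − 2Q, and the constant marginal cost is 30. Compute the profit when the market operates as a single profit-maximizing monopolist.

Monopoly sets MR = MC: 113 − 4Q = 30 ⇒ Q = 20.75, P = 113 − 2·20.75 = 71.5.
Profit = (71.5 − 30)·20.75 = 861.125.

Profit = 861.125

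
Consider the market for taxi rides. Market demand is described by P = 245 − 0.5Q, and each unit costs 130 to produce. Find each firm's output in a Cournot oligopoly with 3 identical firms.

With 3 symmetric Cournot firms, each firm's FOC gives 245 − 2q = 130, so q = 57.5, Q = 3·57.5 = 172.5, and P = 158.75.

q_i = 57.5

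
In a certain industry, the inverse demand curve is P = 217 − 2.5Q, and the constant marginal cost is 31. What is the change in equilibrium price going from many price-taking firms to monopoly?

P rises by 93

Competitive firms price at marginal cost: P = 31, giving Q = 74.4.
A monopolist chooses Q where MR = MC. MR = 217 − 5Q; setting this equal to 31 gives Q = 37.2 and P = 124.
Change in equilibrium price: 124 − 31 = 93.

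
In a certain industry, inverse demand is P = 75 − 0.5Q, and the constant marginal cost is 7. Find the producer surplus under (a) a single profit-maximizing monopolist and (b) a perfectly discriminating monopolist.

Monopoly: PS = 2312; Perfect PD: PS = 4624

A monopolist chooses Q where MR = MC. MR = 75 − Q; setting this equal to 7 gives Q = 68 and P = 41.
PS = (41 − 7)·68 = 2312.
With perfect price discrimination, output is the efficient level Q = 136 (where demand meets MC), but every buyer pays their willingness to pay: CS = 0 and PS = total surplus.
PS = ½·(75 − 7)·136 = 4624.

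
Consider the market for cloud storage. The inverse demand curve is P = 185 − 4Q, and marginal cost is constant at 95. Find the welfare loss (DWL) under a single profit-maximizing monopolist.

DWL = 253.125

Perfect competition: P = MC = 95, so 185 − 4Q = 95 and Q = 22.5.
Monopoly sets MR = MC: 185 − 8Q = 95 ⇒ Q = 11.25, P = 185 − 4·11.25 = 140.
DWL is the triangle between Q = 11.25 and Q = 22.5: ½·(22.5 − 11.25)·(140 − 95) = 253.125.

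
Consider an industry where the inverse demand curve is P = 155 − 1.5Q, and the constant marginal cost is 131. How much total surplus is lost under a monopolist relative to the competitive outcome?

Competitive firms price at marginal cost: P = 131, giving Q = 16.
Monopoly sets MR = MC: 155 − 3Q = 131 ⇒ Q = 8, P = 155 − 1.5·8 = 143.
DWL is the triangle between Q = 8 and Q = 16: ½·(16 − 8)·(143 − 131) = 48.

DWL = 48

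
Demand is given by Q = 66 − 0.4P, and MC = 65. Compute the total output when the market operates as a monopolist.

Inverting demand: P = 165 − 2.5Q.
Monopoly sets MR = MC: 165 − 5Q = 65 ⇒ Q = 20, P = 165 − 2.5·20 = 115.

Q = 20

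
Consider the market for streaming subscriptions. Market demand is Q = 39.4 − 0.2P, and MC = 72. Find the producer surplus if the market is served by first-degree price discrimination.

Inverting demand: P = 197 − 5Q.
With perfect price discrimination, output is the efficient level Q = 25 (where demand meets MC), but every buyer pays their willingness to pay: CS = 0 and PS = total surplus.
PS = ½·(197 − 72)·25 = 1562.5.

PS = 1562.5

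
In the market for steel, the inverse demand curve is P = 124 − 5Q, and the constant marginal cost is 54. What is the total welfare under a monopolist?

TS = 367.5

The monopolist equates marginal revenue to marginal cost: 124 − 10Q = 54, so Q = 7. From demand, P = 89.
CS = ½·(124 − 89)·7 = 122.5; PS = (89 − 54)·7 = 245; TS = 367.5.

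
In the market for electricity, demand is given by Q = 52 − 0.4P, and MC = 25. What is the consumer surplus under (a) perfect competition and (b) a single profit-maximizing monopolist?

Inverting demand: P = 130 − 2.5Q.
Perfect competition: P = MC = 25, so 130 − 2.5Q = 25 and Q = 42.
CS = ½·(130 − 25)·42 = 2205.
A monopolist chooses Q where MR = MC. MR = 130 − 5Q; setting this equal to 25 gives Q = 21 and P = 77.5.
CS = ½·(130 − 77.5)·21 = 551.25.

Competition: CS = 2205; Monopoly: CS = 551.25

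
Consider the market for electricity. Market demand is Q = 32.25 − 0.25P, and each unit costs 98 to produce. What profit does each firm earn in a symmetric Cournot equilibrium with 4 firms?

Inverting demand: P = 129 − 4Q.
With 4 symmetric Cournot firms, each firm's FOC gives 129 − 20q = 98, so q = 1.55, Q = 4·1.55 = 6.2, and P = 104.2.
Each firm's profit = (104.2 − 98)·1.55 = 9.61.

π_i = 9.61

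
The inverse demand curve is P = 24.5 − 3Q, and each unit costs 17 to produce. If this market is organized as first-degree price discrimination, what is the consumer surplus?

CS = 0

A perfectly discriminating monopolist sells every unit with P(Q) ≥ MC(Q), so output equals the competitive quantity Q = 2.5. Each buyer pays their reservation price, so CS = 0 and the firm captures all surplus.
CS = 0.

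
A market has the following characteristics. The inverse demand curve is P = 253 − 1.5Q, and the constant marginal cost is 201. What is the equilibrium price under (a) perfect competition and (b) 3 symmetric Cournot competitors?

Competitive firms price at marginal cost: P = 201, giving Q = 104/3.
In a 3-firm Cournot equilibrium, symmetry and the first-order condition give q = (253 − 201)/(6) = 26/3. So Q = 26 and P = 214.

Competition: P = 201; Cournot: P = 214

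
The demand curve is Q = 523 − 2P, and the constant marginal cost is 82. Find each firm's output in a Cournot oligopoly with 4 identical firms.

Inverting demand: P = 261.5 − 0.5Q.
With 4 symmetric Cournot firms, each firm's FOC gives 261.5 − 2.5q = 82, so q = 71.8, Q = 4·71.8 = 287.2, and P = 117.9.

q_i = 71.8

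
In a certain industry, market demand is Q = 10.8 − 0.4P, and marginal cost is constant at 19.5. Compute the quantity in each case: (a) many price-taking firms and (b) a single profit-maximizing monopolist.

Competition: Q = 3; Monopoly: Q = 1.5

Inverting demand: P = 27 − 2.5Q.
Perfect competition: P = MC = 19.5, so 27 − 2.5Q = 19.5 and Q = 3.
Monopoly sets MR = MC: 27 − 5Q = 19.5 ⇒ Q = 1.5, P = 27 − 2.5·1.5 = 23.25.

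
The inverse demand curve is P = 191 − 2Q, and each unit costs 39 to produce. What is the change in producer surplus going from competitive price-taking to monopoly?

Producer surplus rises by 2888

Competitive firms price at marginal cost: P = 39, giving Q = 76.
PS = (39 − 39)·76 = 0.
Monopoly sets MR = MC: 191 − 4Q = 39 ⇒ Q = 38, P = 191 − 2·38 = 115.
PS = (115 − 39)·38 = 2888.
Change in producer surplus: 2888 − 0 = 2888.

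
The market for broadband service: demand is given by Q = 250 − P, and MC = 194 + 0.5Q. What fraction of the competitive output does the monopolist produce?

Inverting demand: P = 250 − Q.
Monopoly sets MR = MC: 250 − 2Q = 194 + 0.5Q ⇒ Q = 22.4, P = 250 − 22.4 = 227.6.
Competitive equilibrium sets price equal to marginal cost: 250 − Q = 194 + 0.5Q, so Q = 112/3 and P = 638/3.
Ratio Q_m/Q_c = 22.4/(112/3) = 0.6.

Q_m/Q_c = 0.6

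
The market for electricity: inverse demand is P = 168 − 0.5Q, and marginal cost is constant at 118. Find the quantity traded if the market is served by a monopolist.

The monopolist equates marginal revenue to marginal cost: 168 − Q = 118, so Q = 50. From demand, P = 143.

Q = 50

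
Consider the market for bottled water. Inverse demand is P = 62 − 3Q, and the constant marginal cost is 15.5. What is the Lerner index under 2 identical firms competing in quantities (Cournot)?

In a 2-firm Cournot equilibrium, symmetry and the first-order condition give q = (62 − 15.5)/(9) = 31/6. So Q = 31/3 and P = 31.
Lerner index = (P − MC)/P = (31 − 15.5)/31 = 0.5.

Lerner index = 0.5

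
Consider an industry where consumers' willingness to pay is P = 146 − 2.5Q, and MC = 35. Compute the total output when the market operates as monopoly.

Monopoly sets MR = MC: 146 − 5Q = 35 ⇒ Q = 22.2, P = 146 − 2.5·22.2 = 90.5.

Q = 22.2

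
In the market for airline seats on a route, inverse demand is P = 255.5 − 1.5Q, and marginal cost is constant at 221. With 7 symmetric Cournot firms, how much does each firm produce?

q_i = 2.875

In a 7-firm Cournot equilibrium, symmetry and the first-order condition give q = (255.5 − 221)/(12) = 2.875. So Q = 20.125 and P = 3605/16.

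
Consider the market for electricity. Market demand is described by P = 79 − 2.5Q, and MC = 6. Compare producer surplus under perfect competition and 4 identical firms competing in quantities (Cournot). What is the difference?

Competitive firms price at marginal cost: P = 6, giving Q = 29.2.
PS = (6 − 6)·29.2 = 0.
In a 4-firm Cournot equilibrium, symmetry and the first-order condition give q = (79 − 6)/(12.5) = 5.84. So Q = 23.36 and P = 20.6.
PS = (20.6 − 6)·23.36 = 341.056.
Change in producer surplus: 341.056 − 0 = 341.056.

PS rises by 341.056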